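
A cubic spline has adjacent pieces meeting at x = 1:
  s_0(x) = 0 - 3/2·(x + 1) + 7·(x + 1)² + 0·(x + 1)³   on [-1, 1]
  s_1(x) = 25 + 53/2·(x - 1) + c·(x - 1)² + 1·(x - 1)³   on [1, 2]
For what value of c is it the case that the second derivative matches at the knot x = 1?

s_0''(x) = 14 + 0·(x + 1), so s_0''(1) = 14. On the right, s_1''(1) = 2c, so c = 7.

7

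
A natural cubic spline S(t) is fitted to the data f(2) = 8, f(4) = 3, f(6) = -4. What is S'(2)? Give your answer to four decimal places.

With σ_i denoting the second derivative at x_i, h_i = 2, 2, and Δ_i = (y_(i+1) − y_i)/h_i = -5/2, -7/2:
  2·σ_0 + 8·σ_1 + 2·σ_2 = 6(Δ_1 - Δ_0) = -6
Natural end conditions: σ_0 = σ_2 = 0.
Hence σ_0 = 0, σ_1 = -3/4, σ_2 = 0.
On [2, 4], S'(t) = b_0 + 2c_0·(t - 2) + 3d_0·(t - 2)² with b_0 = Δ_0 - h_0(2σ_0 + σ_1)/6 = -9/4, c_0 = σ_0/2 = 0, d_0 = (σ_1 - σ_0)/(6h_0) = -1/16. So S'(2) = -9/4.

-2.2500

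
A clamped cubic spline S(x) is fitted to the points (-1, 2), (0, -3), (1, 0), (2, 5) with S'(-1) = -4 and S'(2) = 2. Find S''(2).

-10

Put M_i = S'' at the i-th knot. Here h = (1, 1, 1) and Δ = (-5, 3, 5), so the interior equations h_(i-1)·M_(i-1) + 2(h_(i-1)+h_i)·M_i + h_i·M_(i+1) = 6(Δ_i − Δ_(i-1)) read
  1·M_0 + 4·M_1 + 1·M_2 = 6(Δ_1 - Δ_0) = 48
  1·M_1 + 4·M_2 + 1·M_3 = 6(Δ_2 - Δ_1) = 12
Clamped end conditions give two more equations: 2h_0·M_0 + h_0·M_1 = 6(Δ_0 - S'(-1)) = -6 and h_2·M_2 + 2h_2·M_3 = 6(S'(2) - Δ_2) = -18.
Solving the tridiagonal system: M_0 = -10, M_1 = 14, M_2 = 2, M_3 = -10.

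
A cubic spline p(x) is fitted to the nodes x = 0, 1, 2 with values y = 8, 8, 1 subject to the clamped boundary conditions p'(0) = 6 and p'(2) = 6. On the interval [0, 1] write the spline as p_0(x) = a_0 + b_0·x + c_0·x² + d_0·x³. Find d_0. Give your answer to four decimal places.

With m_i denoting the second derivative at x_i, h_i = 1, 1, and Δ_i = (y_(i+1) − y_i)/h_i = 0, -7:
  1·m_0 + 4·m_1 + 1·m_2 = 6(Δ_1 - Δ_0) = -42
Clamped end conditions give two more equations: 2h_0·m_0 + h_0·m_1 = 6(Δ_0 - p'(0)) = -36 and h_1·m_1 + 2h_1·m_2 = 6(p'(2) - Δ_1) = 78.
Solving: m_0 = -15/2, m_1 = -21, m_2 = 99/2.
On [0, 1], with p_0(x) = a_0 + b_0·x + c_0·x² + d_0·x³: c_0 = m_0/2 = -15/4, d_0 = (m_1 - m_0)/(6h_0) = -9/4, b_0 = Δ_0 - h_0(2m_0 + m_1)/6 = 6.

-2.2500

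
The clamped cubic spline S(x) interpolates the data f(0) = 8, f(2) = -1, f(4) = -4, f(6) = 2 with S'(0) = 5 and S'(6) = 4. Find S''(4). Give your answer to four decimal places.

Let σ_i = S''(x_i). Step sizes h_i = 2, 2, 2; slopes of the chords Δ_i = (y_(i+1) - y_i)/h_i = -9/2, -3/2, 3.
  2·σ_0 + 8·σ_1 + 2·σ_2 = 6(Δ_1 - Δ_0) = 18
  2·σ_1 + 8·σ_2 + 2·σ_3 = 6(Δ_2 - Δ_1) = 27
Clamped end conditions give two more equations: 2h_0·σ_0 + h_0·σ_1 = 6(Δ_0 - S'(0)) = -57 and h_2·σ_2 + 2h_2·σ_3 = 6(S'(6) - Δ_2) = 6.
Forward elimination and back-substitution give σ_0 = -52/3, σ_1 = 37/6, σ_2 = 5/3, σ_3 = 2/3.

1.6667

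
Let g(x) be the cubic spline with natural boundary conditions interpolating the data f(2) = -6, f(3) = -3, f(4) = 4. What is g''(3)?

6

With M_i denoting the second derivative at x_i, h_i = 1, 1, and Δ_i = (y_(i+1) − y_i)/h_i = 3, 7:
  1·M_0 + 4·M_1 + 1·M_2 = 6(Δ_1 - Δ_0) = 24
Natural end conditions: M_0 = M_2 = 0.
Solving: M_0 = 0, M_1 = 6, M_2 = 0.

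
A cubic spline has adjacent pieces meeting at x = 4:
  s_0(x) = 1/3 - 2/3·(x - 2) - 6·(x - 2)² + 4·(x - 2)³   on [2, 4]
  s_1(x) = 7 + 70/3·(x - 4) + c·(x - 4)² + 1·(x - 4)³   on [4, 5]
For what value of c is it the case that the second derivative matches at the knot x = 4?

18

s_0''(x) = -12 + 24·(x - 2), so s_0''(4) = 36. On the right, s_1''(4) = 2c, so c = 18.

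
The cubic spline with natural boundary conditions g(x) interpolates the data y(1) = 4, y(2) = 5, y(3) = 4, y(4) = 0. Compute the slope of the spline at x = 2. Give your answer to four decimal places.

0.3333

Let σ_i = g''(x_i). Step sizes h_i = 1, 1, 1; slopes of the chords Δ_i = (y_(i+1) - y_i)/h_i = 1, -1, -4.
  1·σ_0 + 4·σ_1 + 1·σ_2 = 6(Δ_1 - Δ_0) = -12
  1·σ_1 + 4·σ_2 + 1·σ_3 = 6(Δ_2 - Δ_1) = -18
Natural end conditions: σ_0 = σ_3 = 0.
Solving the tridiagonal system: σ_0 = 0, σ_1 = -2, σ_2 = -4, σ_3 = 0.
On [2, 3], g'(x) = b_1 + 2c_1·(x - 2) + 3d_1·(x - 2)² with b_1 = Δ_1 - h_1(2σ_1 + σ_2)/6 = 1/3, c_1 = σ_1/2 = -1, d_1 = (σ_2 - σ_1)/(6h_1) = -1/3. So g'(2) = 1/3.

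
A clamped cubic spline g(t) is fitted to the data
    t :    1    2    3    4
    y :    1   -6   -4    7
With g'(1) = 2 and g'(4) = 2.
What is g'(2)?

Let M_i = g''(x_i). Step sizes h_i = 1, 1, 1; slopes of the chords Δ_i = (y_(i+1) - y_i)/h_i = -7, 2, 11.
  1·M_0 + 4·M_1 + 1·M_2 = 6(Δ_1 - Δ_0) = 54
  1·M_1 + 4·M_2 + 1·M_3 = 6(Δ_2 - Δ_1) = 54
Clamped end conditions give two more equations: 2h_0·M_0 + h_0·M_1 = 6(Δ_0 - g'(1)) = -54 and h_2·M_2 + 2h_2·M_3 = 6(g'(4) - Δ_2) = -54.
Forward elimination and back-substitution give M_0 = -36, M_1 = 18, M_2 = 18, M_3 = -36.
On [2, 3], g'(t) = b_1 + 2c_1·(t - 2) + 3d_1·(t - 2)² with b_1 = Δ_1 - h_1(2M_1 + M_2)/6 = -7, c_1 = M_1/2 = 9, d_1 = (M_2 - M_1)/(6h_1) = 0. So g'(2) = -7.

-7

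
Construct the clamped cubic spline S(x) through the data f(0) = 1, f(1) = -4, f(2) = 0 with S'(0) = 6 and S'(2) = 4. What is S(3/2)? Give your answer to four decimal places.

Put M_i = S'' at the i-th knot. Here h = (1, 1) and Δ = (-5, 4), so the interior equations h_(i-1)·M_(i-1) + 2(h_(i-1)+h_i)·M_i + h_i·M_(i+1) = 6(Δ_i − Δ_(i-1)) read
  1·M_0 + 4·M_1 + 1·M_2 = 6(Δ_1 - Δ_0) = 54
Clamped end conditions give two more equations: 2h_0·M_0 + h_0·M_1 = 6(Δ_0 - S'(0)) = -66 and h_1·M_1 + 2h_1·M_2 = 6(S'(2) - Δ_1) = 0.
Forward elimination and back-substitution give M_0 = -95/2, M_1 = 29, M_2 = -29/2.
On [1, 2], S(x) = -4 - 13/4·(x - 1) + 29/2·(x - 1)² - 29/4·(x - 1)³.
With (x - 1) = 1/2: S(3/2) = -93/32.

-2.9063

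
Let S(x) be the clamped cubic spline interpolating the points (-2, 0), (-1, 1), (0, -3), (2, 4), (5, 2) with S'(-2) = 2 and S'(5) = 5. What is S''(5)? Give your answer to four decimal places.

Write σ_i for S''(x_i). With h_i = 1, 1, 2, 3 and divided differences Δ_i = 1, -4, 7/2, -2/3, the continuity of S' gives the tridiagonal system
  1·σ_0 + 4·σ_1 + 1·σ_2 = 6(Δ_1 - Δ_0) = -30
  1·σ_1 + 6·σ_2 + 2·σ_3 = 6(Δ_2 - Δ_1) = 45
  2·σ_2 + 10·σ_3 + 3·σ_4 = 6(Δ_3 - Δ_2) = -25
Clamped end conditions give two more equations: 2h_0·σ_0 + h_0·σ_1 = 6(Δ_0 - S'(-2)) = -6 and h_3·σ_3 + 2h_3·σ_4 = 6(S'(5) - Δ_3) = 34.
Hence σ_0 = 41/16, σ_1 = -89/8, σ_2 = 191/16, σ_3 = -31/4, σ_4 = 229/24.

9.5417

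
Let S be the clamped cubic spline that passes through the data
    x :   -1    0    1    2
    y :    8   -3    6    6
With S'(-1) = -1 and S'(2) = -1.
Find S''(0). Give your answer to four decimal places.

51.2000

Let M_i = S''(x_i). Step sizes h_i = 1, 1, 1; slopes of the chords Δ_i = (y_(i+1) - y_i)/h_i = -11, 9, 0.
  1·M_0 + 4·M_1 + 1·M_2 = 6(Δ_1 - Δ_0) = 120
  1·M_1 + 4·M_2 + 1·M_3 = 6(Δ_2 - Δ_1) = -54
Clamped end conditions give two more equations: 2h_0·M_0 + h_0·M_1 = 6(Δ_0 - S'(-1)) = -60 and h_2·M_2 + 2h_2·M_3 = 6(S'(2) - Δ_2) = -6.
Solving the tridiagonal system: M_0 = -278/5, M_1 = 256/5, M_2 = -146/5, M_3 = 58/5.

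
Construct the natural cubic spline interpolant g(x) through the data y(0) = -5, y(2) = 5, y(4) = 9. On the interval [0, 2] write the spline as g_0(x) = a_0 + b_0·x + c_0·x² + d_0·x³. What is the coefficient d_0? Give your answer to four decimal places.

Write m_i for g''(x_i). With h_i = 2, 2 and divided differences Δ_i = 5, 2, the continuity of g' gives the tridiagonal system
  2·m_0 + 8·m_1 + 2·m_2 = 6(Δ_1 - Δ_0) = -18
Natural end conditions: m_0 = m_2 = 0.
Hence m_0 = 0, m_1 = -9/4, m_2 = 0.
On [0, 2], with g_0(x) = a_0 + b_0·x + c_0·x² + d_0·x³: c_0 = m_0/2 = 0, d_0 = (m_1 - m_0)/(6h_0) = -3/16, b_0 = Δ_0 - h_0(2m_0 + m_1)/6 = 23/4.

-0.1875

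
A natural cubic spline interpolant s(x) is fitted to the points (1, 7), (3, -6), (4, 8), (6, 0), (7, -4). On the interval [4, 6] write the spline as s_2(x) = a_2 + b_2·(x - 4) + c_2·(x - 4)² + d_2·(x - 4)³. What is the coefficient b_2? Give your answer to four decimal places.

With M_i denoting the second derivative at x_i, h_i = 2, 1, 2, 1, and Δ_i = (y_(i+1) − y_i)/h_i = -13/2, 14, -4, -4:
  2·M_0 + 6·M_1 + 1·M_2 = 6(Δ_1 - Δ_0) = 123
  1·M_1 + 6·M_2 + 2·M_3 = 6(Δ_2 - Δ_1) = -108
  2·M_2 + 6·M_3 + 1·M_4 = 6(Δ_3 - Δ_2) = 0
Natural end conditions: M_0 = M_4 = 0.
Solving the tridiagonal system: M_0 = 0, M_1 = 764/31, M_2 = -771/31, M_3 = 257/31, M_4 = 0.
On [4, 6], with s_2(x) = a_2 + b_2·(x - 4) + c_2·(x - 4)² + d_2·(x - 4)³: c_2 = M_2/2 = -771/62, d_2 = (M_3 - M_2)/(6h_2) = 257/93, b_2 = Δ_2 - h_2(2M_2 + M_3)/6 = 913/93.

9.8172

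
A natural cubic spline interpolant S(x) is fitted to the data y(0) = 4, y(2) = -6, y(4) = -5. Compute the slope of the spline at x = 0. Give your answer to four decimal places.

Write m_i for S''(x_i). With h_i = 2, 2 and divided differences Δ_i = -5, 1/2, the continuity of S' gives the tridiagonal system
  2·m_0 + 8·m_1 + 2·m_2 = 6(Δ_1 - Δ_0) = 33
Natural end conditions: m_0 = m_2 = 0.
Hence m_0 = 0, m_1 = 33/8, m_2 = 0.
On [0, 2], S'(x) = b_0 + 2c_0·x + 3d_0·x² with b_0 = Δ_0 - h_0(2m_0 + m_1)/6 = -51/8, c_0 = m_0/2 = 0, d_0 = (m_1 - m_0)/(6h_0) = 11/32. So S'(0) = -51/8.

-6.3750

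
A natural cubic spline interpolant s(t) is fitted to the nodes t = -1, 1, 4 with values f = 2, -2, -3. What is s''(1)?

With M_i denoting the second derivative at x_i, h_i = 2, 3, and Δ_i = (y_(i+1) − y_i)/h_i = -2, -1/3:
  2·M_0 + 10·M_1 + 3·M_2 = 6(Δ_1 - Δ_0) = 10
Natural end conditions: M_0 = M_2 = 0.
Solving the tridiagonal system: M_0 = 0, M_1 = 1, M_2 = 0.

1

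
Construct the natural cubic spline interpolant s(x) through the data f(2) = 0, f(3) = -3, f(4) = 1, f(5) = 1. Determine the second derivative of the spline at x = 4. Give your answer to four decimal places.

-9.2000

Put m_i = s'' at the i-th knot. Here h = (1, 1, 1) and Δ = (-3, 4, 0), so the interior equations h_(i-1)·m_(i-1) + 2(h_(i-1)+h_i)·m_i + h_i·m_(i+1) = 6(Δ_i − Δ_(i-1)) read
  1·m_0 + 4·m_1 + 1·m_2 = 6(Δ_1 - Δ_0) = 42
  1·m_1 + 4·m_2 + 1·m_3 = 6(Δ_2 - Δ_1) = -24
Natural end conditions: m_0 = m_3 = 0.
Hence m_0 = 0, m_1 = 64/5, m_2 = -46/5, m_3 = 0.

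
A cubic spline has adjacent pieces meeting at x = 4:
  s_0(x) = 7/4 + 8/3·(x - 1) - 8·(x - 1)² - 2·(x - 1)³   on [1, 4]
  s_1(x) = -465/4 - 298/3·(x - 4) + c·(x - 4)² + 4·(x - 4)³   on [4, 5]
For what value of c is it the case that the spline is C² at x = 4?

s_0''(x) = -16 - 12·(x - 1), so s_0''(4) = -52. On the right, s_1''(4) = 2c, so c = -26.

-26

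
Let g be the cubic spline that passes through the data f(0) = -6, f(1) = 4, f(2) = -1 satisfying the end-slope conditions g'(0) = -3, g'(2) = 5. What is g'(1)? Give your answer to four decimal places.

With M_i denoting the second derivative at x_i, h_i = 1, 1, and Δ_i = (y_(i+1) − y_i)/h_i = 10, -5:
  1·M_0 + 4·M_1 + 1·M_2 = 6(Δ_1 - Δ_0) = -90
Clamped end conditions give two more equations: 2h_0·M_0 + h_0·M_1 = 6(Δ_0 - g'(0)) = 78 and h_1·M_1 + 2h_1·M_2 = 6(g'(2) - Δ_1) = 60.
Solving: M_0 = 131/2, M_1 = -53, M_2 = 113/2.
On [1, 2], g'(x) = b_1 + 2c_1·(x - 1) + 3d_1·(x - 1)² with b_1 = Δ_1 - h_1(2M_1 + M_2)/6 = 13/4, c_1 = M_1/2 = -53/2, d_1 = (M_2 - M_1)/(6h_1) = 73/4. So g'(1) = 13/4.

3.2500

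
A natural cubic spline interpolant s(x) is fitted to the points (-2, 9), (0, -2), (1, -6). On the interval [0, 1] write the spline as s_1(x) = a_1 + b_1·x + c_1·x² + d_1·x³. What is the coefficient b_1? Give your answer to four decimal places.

With σ_i denoting the second derivative at x_i, h_i = 2, 1, and Δ_i = (y_(i+1) − y_i)/h_i = -11/2, -4:
  2·σ_0 + 6·σ_1 + 1·σ_2 = 6(Δ_1 - Δ_0) = 9
Natural end conditions: σ_0 = σ_2 = 0.
Solving the tridiagonal system: σ_0 = 0, σ_1 = 3/2, σ_2 = 0.
On [0, 1], with s_1(x) = a_1 + b_1·x + c_1·x² + d_1·x³: c_1 = σ_1/2 = 3/4, d_1 = (σ_2 - σ_1)/(6h_1) = -1/4, b_1 = Δ_1 - h_1(2σ_1 + σ_2)/6 = -9/2.

-4.5000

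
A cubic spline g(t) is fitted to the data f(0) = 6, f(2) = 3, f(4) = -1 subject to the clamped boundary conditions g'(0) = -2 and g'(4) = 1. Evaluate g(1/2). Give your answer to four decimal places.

5.1914

Put M_i = g'' at the i-th knot. Here h = (2, 2) and Δ = (-3/2, -2), so the interior equations h_(i-1)·M_(i-1) + 2(h_(i-1)+h_i)·M_i + h_i·M_(i+1) = 6(Δ_i − Δ_(i-1)) read
  2·M_0 + 8·M_1 + 2·M_2 = 6(Δ_1 - Δ_0) = -3
Clamped end conditions give two more equations: 2h_0·M_0 + h_0·M_1 = 6(Δ_0 - g'(0)) = 3 and h_1·M_1 + 2h_1·M_2 = 6(g'(4) - Δ_1) = 18.
Solving the tridiagonal system: M_0 = 15/8, M_1 = -9/4, M_2 = 45/8.
On [0, 2], g(t) = 6 - 2·t + 15/16·t² - 11/32·t³.
With t = 1/2: g(1/2) = 1329/256.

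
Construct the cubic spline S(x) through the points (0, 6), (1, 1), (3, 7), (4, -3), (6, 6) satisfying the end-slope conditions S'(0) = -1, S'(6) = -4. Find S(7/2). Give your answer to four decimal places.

1.7994

Write M_i for S''(x_i). With h_i = 1, 2, 1, 2 and divided differences Δ_i = -5, 3, -10, 9/2, the continuity of S' gives the tridiagonal system
  1·M_0 + 6·M_1 + 2·M_2 = 6(Δ_1 - Δ_0) = 48
  2·M_1 + 6·M_2 + 1·M_3 = 6(Δ_2 - Δ_1) = -78
  1·M_2 + 6·M_3 + 2·M_4 = 6(Δ_3 - Δ_2) = 87
Clamped end conditions give two more equations: 2h_0·M_0 + h_0·M_1 = 6(Δ_0 - S'(0)) = -24 and h_3·M_3 + 2h_3·M_4 = 6(S'(6) - Δ_3) = -51.
Forward elimination and back-substitution give M_0 = -677/31, M_1 = 610/31, M_2 = -1495/62, M_3 = 847/31, M_4 = -3275/124.
On [3, 4], S(x) = 7 - 202/31·(x - 3) - 1495/124·(x - 3)² + 1063/124·(x - 3)³.
With (x - 3) = 1/2: S(7/2) = 1785/992.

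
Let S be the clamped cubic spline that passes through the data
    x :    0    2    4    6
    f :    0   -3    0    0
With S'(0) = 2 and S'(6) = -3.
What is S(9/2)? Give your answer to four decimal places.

Put M_i = S'' at the i-th knot. Here h = (2, 2, 2) and Δ = (-3/2, 3/2, 0), so the interior equations h_(i-1)·M_(i-1) + 2(h_(i-1)+h_i)·M_i + h_i·M_(i+1) = 6(Δ_i − Δ_(i-1)) read
  2·M_0 + 8·M_1 + 2·M_2 = 6(Δ_1 - Δ_0) = 18
  2·M_1 + 8·M_2 + 2·M_3 = 6(Δ_2 - Δ_1) = -9
Clamped end conditions give two more equations: 2h_0·M_0 + h_0·M_1 = 6(Δ_0 - S'(0)) = -21 and h_2·M_2 + 2h_2·M_3 = 6(S'(6) - Δ_2) = -18.
Solving: M_0 = -112/15, M_1 = 133/30, M_2 = -19/15, M_3 = -58/15.
On [4, 6], S(x) = 0 + 32/15·(x - 4) - 19/30·(x - 4)² - 13/60·(x - 4)³.
With (x - 4) = 1/2: S(9/2) = 141/160.

0.8813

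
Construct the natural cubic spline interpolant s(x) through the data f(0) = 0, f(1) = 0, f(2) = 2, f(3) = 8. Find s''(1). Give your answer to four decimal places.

With M_i denoting the second derivative at x_i, h_i = 1, 1, 1, and Δ_i = (y_(i+1) − y_i)/h_i = 0, 2, 6:
  1·M_0 + 4·M_1 + 1·M_2 = 6(Δ_1 - Δ_0) = 12
  1·M_1 + 4·M_2 + 1·M_3 = 6(Δ_2 - Δ_1) = 24
Natural end conditions: M_0 = M_3 = 0.
Solving: M_0 = 0, M_1 = 8/5, M_2 = 28/5, M_3 = 0.

1.6000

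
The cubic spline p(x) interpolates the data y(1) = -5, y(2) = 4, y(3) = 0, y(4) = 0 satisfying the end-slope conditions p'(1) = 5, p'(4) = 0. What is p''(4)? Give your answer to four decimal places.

Write M_i for p''(x_i). With h_i = 1, 1, 1 and divided differences Δ_i = 9, -4, 0, the continuity of p' gives the tridiagonal system
  1·M_0 + 4·M_1 + 1·M_2 = 6(Δ_1 - Δ_0) = -78
  1·M_1 + 4·M_2 + 1·M_3 = 6(Δ_2 - Δ_1) = 24
Clamped end conditions give two more equations: 2h_0·M_0 + h_0·M_1 = 6(Δ_0 - p'(1)) = 24 and h_2·M_2 + 2h_2·M_3 = 6(p'(4) - Δ_2) = 0.
Solving the tridiagonal system: M_0 = 406/15, M_1 = -452/15, M_2 = 232/15, M_3 = -116/15.

-7.7333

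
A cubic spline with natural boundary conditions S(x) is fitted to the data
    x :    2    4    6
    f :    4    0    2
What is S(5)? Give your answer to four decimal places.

0.4375

Put σ_i = S'' at the i-th knot. Here h = (2, 2) and Δ = (-2, 1), so the interior equations h_(i-1)·σ_(i-1) + 2(h_(i-1)+h_i)·σ_i + h_i·σ_(i+1) = 6(Δ_i − Δ_(i-1)) read
  2·σ_0 + 8·σ_1 + 2·σ_2 = 6(Δ_1 - Δ_0) = 18
Natural end conditions: σ_0 = σ_2 = 0.
Solving: σ_0 = 0, σ_1 = 9/4, σ_2 = 0.
On [4, 6], S(x) = 0 - 1/2·(x - 4) + 9/8·(x - 4)² - 3/16·(x - 4)³.
With (x - 4) = 1: S(5) = 7/16.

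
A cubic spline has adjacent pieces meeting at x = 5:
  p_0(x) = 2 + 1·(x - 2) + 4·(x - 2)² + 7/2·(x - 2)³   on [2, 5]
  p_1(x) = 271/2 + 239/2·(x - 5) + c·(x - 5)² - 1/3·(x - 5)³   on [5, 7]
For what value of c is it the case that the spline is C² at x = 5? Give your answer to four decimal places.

35.5000

p_0''(x) = 8 + 21·(x - 2), so p_0''(5) = 71. On the right, p_1''(5) = 2c, so c = 71/2.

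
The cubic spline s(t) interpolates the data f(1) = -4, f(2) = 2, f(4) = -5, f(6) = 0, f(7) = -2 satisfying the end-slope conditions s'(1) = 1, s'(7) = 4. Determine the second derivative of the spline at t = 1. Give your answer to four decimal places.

Put σ_i = s'' at the i-th knot. Here h = (1, 2, 2, 1) and Δ = (6, -7/2, 5/2, -2), so the interior equations h_(i-1)·σ_(i-1) + 2(h_(i-1)+h_i)·σ_i + h_i·σ_(i+1) = 6(Δ_i − Δ_(i-1)) read
  1·σ_0 + 6·σ_1 + 2·σ_2 = 6(Δ_1 - Δ_0) = -57
  2·σ_1 + 8·σ_2 + 2·σ_3 = 6(Δ_2 - Δ_1) = 36
  2·σ_2 + 6·σ_3 + 1·σ_4 = 6(Δ_3 - Δ_2) = -27
Clamped end conditions give two more equations: 2h_0·σ_0 + h_0·σ_1 = 6(Δ_0 - s'(1)) = 30 and h_3·σ_3 + 2h_3·σ_4 = 6(s'(7) - Δ_3) = 36.
Solving the tridiagonal system: σ_0 = 261/11, σ_1 = -192/11, σ_2 = 12, σ_3 = -138/11, σ_4 = 267/11.

23.7273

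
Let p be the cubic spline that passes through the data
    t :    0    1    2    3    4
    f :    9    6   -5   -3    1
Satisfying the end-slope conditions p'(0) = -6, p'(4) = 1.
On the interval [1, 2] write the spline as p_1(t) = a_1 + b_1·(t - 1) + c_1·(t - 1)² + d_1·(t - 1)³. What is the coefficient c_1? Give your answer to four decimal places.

Let M_i = p''(x_i). Step sizes h_i = 1, 1, 1, 1; slopes of the chords Δ_i = (y_(i+1) - y_i)/h_i = -3, -11, 2, 4.
  1·M_0 + 4·M_1 + 1·M_2 = 6(Δ_1 - Δ_0) = -48
  1·M_1 + 4·M_2 + 1·M_3 = 6(Δ_2 - Δ_1) = 78
  1·M_2 + 4·M_3 + 1·M_4 = 6(Δ_3 - Δ_2) = 12
Clamped end conditions give two more equations: 2h_0·M_0 + h_0·M_1 = 6(Δ_0 - p'(0)) = 18 and h_3·M_3 + 2h_3·M_4 = 6(p'(4) - Δ_3) = -18.
Solving the tridiagonal system: M_0 = 583/28, M_1 = -331/14, M_2 = 103/4, M_3 = -19/14, M_4 = -233/28.
On [1, 2], with p_1(t) = a_1 + b_1·(t - 1) + c_1·(t - 1)² + d_1·(t - 1)³: c_1 = M_1/2 = -331/28, d_1 = (M_2 - M_1)/(6h_1) = 461/56, b_1 = Δ_1 - h_1(2M_1 + M_2)/6 = -415/56.

-11.8214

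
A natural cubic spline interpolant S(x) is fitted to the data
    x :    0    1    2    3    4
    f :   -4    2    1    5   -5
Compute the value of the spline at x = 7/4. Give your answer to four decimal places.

0.8708

Let σ_i = S''(x_i). Step sizes h_i = 1, 1, 1, 1; slopes of the chords Δ_i = (y_(i+1) - y_i)/h_i = 6, -1, 4, -10.
  1·σ_0 + 4·σ_1 + 1·σ_2 = 6(Δ_1 - Δ_0) = -42
  1·σ_1 + 4·σ_2 + 1·σ_3 = 6(Δ_2 - Δ_1) = 30
  1·σ_2 + 4·σ_3 + 1·σ_4 = 6(Δ_3 - Δ_2) = -84
Natural end conditions: σ_0 = σ_4 = 0.
Forward elimination and back-substitution give σ_0 = 0, σ_1 = -417/28, σ_2 = 123/7, σ_3 = -711/28, σ_4 = 0.
On [1, 2], S(x) = 2 + 29/28·(x - 1) - 417/56·(x - 1)² + 303/56·(x - 1)³.
With (x - 1) = 3/4: S(7/4) = 3121/3584.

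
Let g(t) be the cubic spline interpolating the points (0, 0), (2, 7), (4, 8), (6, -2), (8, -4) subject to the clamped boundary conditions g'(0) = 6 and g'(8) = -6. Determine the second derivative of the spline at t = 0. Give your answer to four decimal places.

-3.8571

With M_i denoting the second derivative at x_i, h_i = 2, 2, 2, 2, and Δ_i = (y_(i+1) − y_i)/h_i = 7/2, 1/2, -5, -1:
  2·M_0 + 8·M_1 + 2·M_2 = 6(Δ_1 - Δ_0) = -18
  2·M_1 + 8·M_2 + 2·M_3 = 6(Δ_2 - Δ_1) = -33
  2·M_2 + 8·M_3 + 2·M_4 = 6(Δ_3 - Δ_2) = 24
Clamped end conditions give two more equations: 2h_0·M_0 + h_0·M_1 = 6(Δ_0 - g'(0)) = -15 and h_3·M_3 + 2h_3·M_4 = 6(g'(8) - Δ_3) = -30.
Forward elimination and back-substitution give M_0 = -27/7, M_1 = 3/14, M_2 = -6, M_3 = 51/7, M_4 = -78/7.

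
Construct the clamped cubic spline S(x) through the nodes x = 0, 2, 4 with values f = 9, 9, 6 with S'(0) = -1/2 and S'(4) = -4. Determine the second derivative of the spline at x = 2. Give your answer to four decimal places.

Let M_i = S''(x_i). Step sizes h_i = 2, 2; slopes of the chords Δ_i = (y_(i+1) - y_i)/h_i = 0, -3/2.
  2·M_0 + 8·M_1 + 2·M_2 = 6(Δ_1 - Δ_0) = -9
Clamped end conditions give two more equations: 2h_0·M_0 + h_0·M_1 = 6(Δ_0 - S'(0)) = 3 and h_1·M_1 + 2h_1·M_2 = 6(S'(4) - Δ_1) = -15.
Forward elimination and back-substitution give M_0 = 1, M_1 = -1/2, M_2 = -7/2.

-0.5000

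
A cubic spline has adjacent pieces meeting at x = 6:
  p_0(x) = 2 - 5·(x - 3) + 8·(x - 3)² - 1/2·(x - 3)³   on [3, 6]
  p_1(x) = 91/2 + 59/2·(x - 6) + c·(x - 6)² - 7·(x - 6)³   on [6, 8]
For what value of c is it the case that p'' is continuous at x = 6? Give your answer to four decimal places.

p_0''(x) = 16 - 3·(x - 3), so p_0''(6) = 7. On the right, p_1''(6) = 2c, so c = 7/2.

3.5000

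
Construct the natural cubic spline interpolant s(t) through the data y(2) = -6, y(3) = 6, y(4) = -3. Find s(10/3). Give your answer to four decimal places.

4.9444

Let m_i = s''(x_i). Step sizes h_i = 1, 1; slopes of the chords Δ_i = (y_(i+1) - y_i)/h_i = 12, -9.
  1·m_0 + 4·m_1 + 1·m_2 = 6(Δ_1 - Δ_0) = -126
Natural end conditions: m_0 = m_2 = 0.
Forward elimination and back-substitution give m_0 = 0, m_1 = -63/2, m_2 = 0.
On [3, 4], s(t) = 6 + 3/2·(t - 3) - 63/4·(t - 3)² + 21/4·(t - 3)³.
With (t - 3) = 1/3: s(10/3) = 89/18.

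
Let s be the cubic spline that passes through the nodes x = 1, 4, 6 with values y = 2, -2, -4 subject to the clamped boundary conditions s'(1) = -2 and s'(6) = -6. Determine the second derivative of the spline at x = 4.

2

Let M_i = s''(x_i). Step sizes h_i = 3, 2; slopes of the chords Δ_i = (y_(i+1) - y_i)/h_i = -4/3, -1.
  3·M_0 + 10·M_1 + 2·M_2 = 6(Δ_1 - Δ_0) = 2
Clamped end conditions give two more equations: 2h_0·M_0 + h_0·M_1 = 6(Δ_0 - s'(1)) = 4 and h_1·M_1 + 2h_1·M_2 = 6(s'(6) - Δ_1) = -30.
Forward elimination and back-substitution give M_0 = -1/3, M_1 = 2, M_2 = -17/2.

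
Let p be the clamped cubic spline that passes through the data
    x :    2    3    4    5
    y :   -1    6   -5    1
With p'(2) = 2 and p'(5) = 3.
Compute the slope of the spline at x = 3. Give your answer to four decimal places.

-2.5333

Put M_i = p'' at the i-th knot. Here h = (1, 1, 1) and Δ = (7, -11, 6), so the interior equations h_(i-1)·M_(i-1) + 2(h_(i-1)+h_i)·M_i + h_i·M_(i+1) = 6(Δ_i − Δ_(i-1)) read
  1·M_0 + 4·M_1 + 1·M_2 = 6(Δ_1 - Δ_0) = -108
  1·M_1 + 4·M_2 + 1·M_3 = 6(Δ_2 - Δ_1) = 102
Clamped end conditions give two more equations: 2h_0·M_0 + h_0·M_1 = 6(Δ_0 - p'(2)) = 30 and h_2·M_2 + 2h_2·M_3 = 6(p'(5) - Δ_2) = -18.
Solving: M_0 = 586/15, M_1 = -722/15, M_2 = 682/15, M_3 = -476/15.
On [3, 4], p'(x) = b_1 + 2c_1·(x - 3) + 3d_1·(x - 3)² with b_1 = Δ_1 - h_1(2M_1 + M_2)/6 = -38/15, c_1 = M_1/2 = -361/15, d_1 = (M_2 - M_1)/(6h_1) = 78/5. So p'(3) = -38/15.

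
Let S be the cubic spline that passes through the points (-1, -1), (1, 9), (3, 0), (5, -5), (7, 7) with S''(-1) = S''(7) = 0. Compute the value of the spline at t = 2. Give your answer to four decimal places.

5.9196

Let σ_i = S''(x_i). Step sizes h_i = 2, 2, 2, 2; slopes of the chords Δ_i = (y_(i+1) - y_i)/h_i = 5, -9/2, -5/2, 6.
  2·σ_0 + 8·σ_1 + 2·σ_2 = 6(Δ_1 - Δ_0) = -57
  2·σ_1 + 8·σ_2 + 2·σ_3 = 6(Δ_2 - Δ_1) = 12
  2·σ_2 + 8·σ_3 + 2·σ_4 = 6(Δ_3 - Δ_2) = 51
Natural end conditions: σ_0 = σ_4 = 0.
Solving: σ_0 = 0, σ_1 = -213/28, σ_2 = 27/14, σ_3 = 165/28, σ_4 = 0.
On [1, 3], S(t) = 9 - 1/14·(t - 1) - 213/56·(t - 1)² + 89/112·(t - 1)³.
With (t - 1) = 1: S(2) = 663/112.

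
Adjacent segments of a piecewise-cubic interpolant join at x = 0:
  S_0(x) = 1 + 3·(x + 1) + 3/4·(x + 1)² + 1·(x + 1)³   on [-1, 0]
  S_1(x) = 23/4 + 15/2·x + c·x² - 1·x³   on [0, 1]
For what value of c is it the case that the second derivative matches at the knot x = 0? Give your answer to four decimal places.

3.7500

S_0''(x) = 3/2 + 6·(x + 1), so S_0''(0) = 15/2. On the right, S_1''(0) = 2c, so c = 15/4.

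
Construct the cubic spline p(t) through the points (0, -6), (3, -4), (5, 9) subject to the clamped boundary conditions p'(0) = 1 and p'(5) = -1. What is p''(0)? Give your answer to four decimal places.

Write m_i for p''(x_i). With h_i = 3, 2 and divided differences Δ_i = 2/3, 13/2, the continuity of p' gives the tridiagonal system
  3·m_0 + 10·m_1 + 2·m_2 = 6(Δ_1 - Δ_0) = 35
Clamped end conditions give two more equations: 2h_0·m_0 + h_0·m_1 = 6(Δ_0 - p'(0)) = -2 and h_1·m_1 + 2h_1·m_2 = 6(p'(5) - Δ_1) = -45.
Hence m_0 = -127/30, m_1 = 39/5, m_2 = -303/20.

-4.2333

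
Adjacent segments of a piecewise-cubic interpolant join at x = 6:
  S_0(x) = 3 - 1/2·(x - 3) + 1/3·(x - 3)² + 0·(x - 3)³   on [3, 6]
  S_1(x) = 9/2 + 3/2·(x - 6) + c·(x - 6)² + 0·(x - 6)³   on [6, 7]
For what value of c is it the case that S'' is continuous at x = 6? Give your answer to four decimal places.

0.3333

S_0''(x) = 2/3 + 0·(x - 3), so S_0''(6) = 2/3. On the right, S_1''(6) = 2c, so c = 1/3.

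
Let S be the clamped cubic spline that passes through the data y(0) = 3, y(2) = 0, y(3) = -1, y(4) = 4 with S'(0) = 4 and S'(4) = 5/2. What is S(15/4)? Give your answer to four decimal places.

Write m_i for S''(x_i). With h_i = 2, 1, 1 and divided differences Δ_i = -3/2, -1, 5, the continuity of S' gives the tridiagonal system
  2·m_0 + 6·m_1 + 1·m_2 = 6(Δ_1 - Δ_0) = 3
  1·m_1 + 4·m_2 + 1·m_3 = 6(Δ_2 - Δ_1) = 36
Clamped end conditions give two more equations: 2h_0·m_0 + h_0·m_1 = 6(Δ_0 - S'(0)) = -33 and h_2·m_2 + 2h_2·m_3 = 6(S'(4) - Δ_2) = -15.
Solving: m_0 = -9, m_1 = 3/2, m_2 = 12, m_3 = -27/2.
On [3, 4], S(t) = -1 + 13/4·(t - 3) + 6·(t - 3)² - 17/4·(t - 3)³.
With (t - 3) = 3/4: S(15/4) = 773/256.

3.0195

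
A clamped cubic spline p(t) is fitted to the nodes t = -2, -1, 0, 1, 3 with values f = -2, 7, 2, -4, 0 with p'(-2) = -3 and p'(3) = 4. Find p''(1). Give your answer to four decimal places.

Put M_i = p'' at the i-th knot. Here h = (1, 1, 1, 2) and Δ = (9, -5, -6, 2), so the interior equations h_(i-1)·M_(i-1) + 2(h_(i-1)+h_i)·M_i + h_i·M_(i+1) = 6(Δ_i − Δ_(i-1)) read
  1·M_0 + 4·M_1 + 1·M_2 = 6(Δ_1 - Δ_0) = -84
  1·M_1 + 4·M_2 + 1·M_3 = 6(Δ_2 - Δ_1) = -6
  1·M_2 + 6·M_3 + 2·M_4 = 6(Δ_3 - Δ_2) = 48
Clamped end conditions give two more equations: 2h_0·M_0 + h_0·M_1 = 6(Δ_0 - p'(-2)) = 72 and h_3·M_3 + 2h_3·M_4 = 6(p'(3) - Δ_3) = 12.
Solving: M_0 = 2212/41, M_1 = -1472/41, M_2 = 232/41, M_3 = 298/41, M_4 = -26/41.

7.2683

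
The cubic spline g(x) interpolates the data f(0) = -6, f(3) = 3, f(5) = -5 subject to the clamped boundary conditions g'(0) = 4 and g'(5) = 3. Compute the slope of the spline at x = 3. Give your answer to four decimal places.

Write m_i for g''(x_i). With h_i = 3, 2 and divided differences Δ_i = 3, -4, the continuity of g' gives the tridiagonal system
  3·m_0 + 10·m_1 + 2·m_2 = 6(Δ_1 - Δ_0) = -42
Clamped end conditions give two more equations: 2h_0·m_0 + h_0·m_1 = 6(Δ_0 - g'(0)) = -6 and h_1·m_1 + 2h_1·m_2 = 6(g'(5) - Δ_1) = 42.
Forward elimination and back-substitution give m_0 = 3, m_1 = -8, m_2 = 29/2.
On [3, 5], g'(x) = b_1 + 2c_1·(x - 3) + 3d_1·(x - 3)² with b_1 = Δ_1 - h_1(2m_1 + m_2)/6 = -7/2, c_1 = m_1/2 = -4, d_1 = (m_2 - m_1)/(6h_1) = 15/8. So g'(3) = -7/2.

-3.5000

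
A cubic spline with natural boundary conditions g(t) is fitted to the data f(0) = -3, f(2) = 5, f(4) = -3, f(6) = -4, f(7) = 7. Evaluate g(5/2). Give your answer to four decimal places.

With m_i denoting the second derivative at x_i, h_i = 2, 2, 2, 1, and Δ_i = (y_(i+1) − y_i)/h_i = 4, -4, -1/2, 11:
  2·m_0 + 8·m_1 + 2·m_2 = 6(Δ_1 - Δ_0) = -48
  2·m_1 + 8·m_2 + 2·m_3 = 6(Δ_2 - Δ_1) = 21
  2·m_2 + 6·m_3 + 1·m_4 = 6(Δ_3 - Δ_2) = 69
Natural end conditions: m_0 = m_4 = 0.
Forward elimination and back-substitution give m_0 = 0, m_1 = -261/41, m_2 = 60/41, m_3 = 903/82, m_4 = 0.
On [2, 4], g(t) = 5 - 10/41·(t - 2) - 261/82·(t - 2)² + 107/164·(t - 2)³.
With (t - 2) = 1/2: g(5/2) = 5463/1312.

4.1639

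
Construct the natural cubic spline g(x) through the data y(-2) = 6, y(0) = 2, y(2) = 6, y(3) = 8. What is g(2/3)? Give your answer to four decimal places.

2.7407

With m_i denoting the second derivative at x_i, h_i = 2, 2, 1, and Δ_i = (y_(i+1) − y_i)/h_i = -2, 2, 2:
  2·m_0 + 8·m_1 + 2·m_2 = 6(Δ_1 - Δ_0) = 24
  2·m_1 + 6·m_2 + 1·m_3 = 6(Δ_2 - Δ_1) = 0
Natural end conditions: m_0 = m_3 = 0.
Solving the tridiagonal system: m_0 = 0, m_1 = 36/11, m_2 = -12/11, m_3 = 0.
On [0, 2], g(x) = 2 + 2/11·x + 18/11·x² - 4/11·x³.
With x = 2/3: g(2/3) = 74/27.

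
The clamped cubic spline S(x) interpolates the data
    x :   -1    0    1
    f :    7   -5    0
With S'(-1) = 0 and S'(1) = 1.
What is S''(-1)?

With σ_i denoting the second derivative at x_i, h_i = 1, 1, and Δ_i = (y_(i+1) − y_i)/h_i = -12, 5:
  1·σ_0 + 4·σ_1 + 1·σ_2 = 6(Δ_1 - Δ_0) = 102
Clamped end conditions give two more equations: 2h_0·σ_0 + h_0·σ_1 = 6(Δ_0 - S'(-1)) = -72 and h_1·σ_1 + 2h_1·σ_2 = 6(S'(1) - Δ_1) = -24.
Solving the tridiagonal system: σ_0 = -61, σ_1 = 50, σ_2 = -37.

-61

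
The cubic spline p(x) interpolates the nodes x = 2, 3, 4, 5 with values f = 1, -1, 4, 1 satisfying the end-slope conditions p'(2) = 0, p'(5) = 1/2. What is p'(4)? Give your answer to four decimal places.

0.8667

With m_i denoting the second derivative at x_i, h_i = 1, 1, 1, and Δ_i = (y_(i+1) − y_i)/h_i = -2, 5, -3:
  1·m_0 + 4·m_1 + 1·m_2 = 6(Δ_1 - Δ_0) = 42
  1·m_1 + 4·m_2 + 1·m_3 = 6(Δ_2 - Δ_1) = -48
Clamped end conditions give two more equations: 2h_0·m_0 + h_0·m_1 = 6(Δ_0 - p'(2)) = -12 and h_2·m_2 + 2h_2·m_3 = 6(p'(5) - Δ_2) = 21.
Hence m_0 = -241/15, m_1 = 302/15, m_2 = -337/15, m_3 = 326/15.
On [4, 5], p'(x) = b_2 + 2c_2·(x - 4) + 3d_2·(x - 4)² with b_2 = Δ_2 - h_2(2m_2 + m_3)/6 = 13/15, c_2 = m_2/2 = -337/30, d_2 = (m_3 - m_2)/(6h_2) = 221/30. So p'(4) = 13/15.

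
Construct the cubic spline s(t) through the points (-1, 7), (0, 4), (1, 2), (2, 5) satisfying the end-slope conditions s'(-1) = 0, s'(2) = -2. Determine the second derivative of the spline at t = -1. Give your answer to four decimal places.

-9.3333

Write m_i for s''(x_i). With h_i = 1, 1, 1 and divided differences Δ_i = -3, -2, 3, the continuity of s' gives the tridiagonal system
  1·m_0 + 4·m_1 + 1·m_2 = 6(Δ_1 - Δ_0) = 6
  1·m_1 + 4·m_2 + 1·m_3 = 6(Δ_2 - Δ_1) = 30
Clamped end conditions give two more equations: 2h_0·m_0 + h_0·m_1 = 6(Δ_0 - s'(-1)) = -18 and h_2·m_2 + 2h_2·m_3 = 6(s'(2) - Δ_2) = -30.
Solving: m_0 = -28/3, m_1 = 2/3, m_2 = 38/3, m_3 = -64/3.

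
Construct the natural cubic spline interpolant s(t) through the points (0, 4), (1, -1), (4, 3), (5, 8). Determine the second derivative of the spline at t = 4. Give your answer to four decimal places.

1.1273

With σ_i denoting the second derivative at x_i, h_i = 1, 3, 1, and Δ_i = (y_(i+1) − y_i)/h_i = -5, 4/3, 5:
  1·σ_0 + 8·σ_1 + 3·σ_2 = 6(Δ_1 - Δ_0) = 38
  3·σ_1 + 8·σ_2 + 1·σ_3 = 6(Δ_2 - Δ_1) = 22
Natural end conditions: σ_0 = σ_3 = 0.
Hence σ_0 = 0, σ_1 = 238/55, σ_2 = 62/55, σ_3 = 0.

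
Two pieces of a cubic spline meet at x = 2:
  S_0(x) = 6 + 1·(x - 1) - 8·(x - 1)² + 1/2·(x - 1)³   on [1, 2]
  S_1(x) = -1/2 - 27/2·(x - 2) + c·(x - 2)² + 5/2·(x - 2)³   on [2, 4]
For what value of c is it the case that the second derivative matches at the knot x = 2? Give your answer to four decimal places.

S_0''(x) = -16 + 3·(x - 1), so S_0''(2) = -13. On the right, S_1''(2) = 2c, so c = -13/2.

-6.5000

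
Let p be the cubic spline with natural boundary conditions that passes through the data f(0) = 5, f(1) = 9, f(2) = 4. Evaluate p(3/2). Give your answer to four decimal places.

With M_i denoting the second derivative at x_i, h_i = 1, 1, and Δ_i = (y_(i+1) − y_i)/h_i = 4, -5:
  1·M_0 + 4·M_1 + 1·M_2 = 6(Δ_1 - Δ_0) = -54
Natural end conditions: M_0 = M_2 = 0.
Forward elimination and back-substitution give M_0 = 0, M_1 = -27/2, M_2 = 0.
On [1, 2], p(x) = 9 - 1/2·(x - 1) - 27/4·(x - 1)² + 9/4·(x - 1)³.
With (x - 1) = 1/2: p(3/2) = 235/32.

7.3438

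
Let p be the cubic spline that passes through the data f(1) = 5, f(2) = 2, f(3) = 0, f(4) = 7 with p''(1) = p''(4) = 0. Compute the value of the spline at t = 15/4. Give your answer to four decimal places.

Let σ_i = p''(x_i). Step sizes h_i = 1, 1, 1; slopes of the chords Δ_i = (y_(i+1) - y_i)/h_i = -3, -2, 7.
  1·σ_0 + 4·σ_1 + 1·σ_2 = 6(Δ_1 - Δ_0) = 6
  1·σ_1 + 4·σ_2 + 1·σ_3 = 6(Δ_2 - Δ_1) = 54
Natural end conditions: σ_0 = σ_3 = 0.
Solving: σ_0 = 0, σ_1 = -2, σ_2 = 14, σ_3 = 0.
On [3, 4], p(t) = 0 + 7/3·(t - 3) + 7·(t - 3)² - 7/3·(t - 3)³.
With (t - 3) = 3/4: p(15/4) = 301/64.

4.7031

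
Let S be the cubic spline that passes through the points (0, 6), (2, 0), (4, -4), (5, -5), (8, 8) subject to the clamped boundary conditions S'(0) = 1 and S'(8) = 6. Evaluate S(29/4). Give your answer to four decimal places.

3.4814

Write M_i for S''(x_i). With h_i = 2, 2, 1, 3 and divided differences Δ_i = -3, -2, -1, 13/3, the continuity of S' gives the tridiagonal system
  2·M_0 + 8·M_1 + 2·M_2 = 6(Δ_1 - Δ_0) = 6
  2·M_1 + 6·M_2 + 1·M_3 = 6(Δ_2 - Δ_1) = 6
  1·M_2 + 8·M_3 + 3·M_4 = 6(Δ_3 - Δ_2) = 32
Clamped end conditions give two more equations: 2h_0·M_0 + h_0·M_1 = 6(Δ_0 - S'(0)) = -24 and h_3·M_3 + 2h_3·M_4 = 6(S'(8) - Δ_3) = 10.
Solving: M_0 = -59/8, M_1 = 11/4, M_2 = -5/8, M_3 = 17/4, M_4 = -11/24.
On [5, 8], S(t) = -5 + 5/16·(t - 5) + 17/8·(t - 5)² - 113/432·(t - 5)³.
With (t - 5) = 9/4: S(29/4) = 3565/1024.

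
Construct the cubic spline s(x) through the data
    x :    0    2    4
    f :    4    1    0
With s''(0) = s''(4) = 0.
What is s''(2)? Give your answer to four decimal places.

0.7500

Let σ_i = s''(x_i). Step sizes h_i = 2, 2; slopes of the chords Δ_i = (y_(i+1) - y_i)/h_i = -3/2, -1/2.
  2·σ_0 + 8·σ_1 + 2·σ_2 = 6(Δ_1 - Δ_0) = 6
Natural end conditions: σ_0 = σ_2 = 0.
Solving: σ_0 = 0, σ_1 = 3/4, σ_2 = 0.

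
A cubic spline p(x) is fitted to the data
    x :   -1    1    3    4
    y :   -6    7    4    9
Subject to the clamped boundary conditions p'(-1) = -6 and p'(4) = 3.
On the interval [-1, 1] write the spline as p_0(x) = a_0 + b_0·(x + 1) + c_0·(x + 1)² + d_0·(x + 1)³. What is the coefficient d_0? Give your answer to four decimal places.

With m_i denoting the second derivative at x_i, h_i = 2, 2, 1, and Δ_i = (y_(i+1) − y_i)/h_i = 13/2, -3/2, 5:
  2·m_0 + 8·m_1 + 2·m_2 = 6(Δ_1 - Δ_0) = -48
  2·m_1 + 6·m_2 + 1·m_3 = 6(Δ_2 - Δ_1) = 39
Clamped end conditions give two more equations: 2h_0·m_0 + h_0·m_1 = 6(Δ_0 - p'(-1)) = 75 and h_2·m_2 + 2h_2·m_3 = 6(p'(4) - Δ_2) = -12.
Solving the tridiagonal system: m_0 = 618/23, m_1 = -747/46, m_2 = 324/23, m_3 = -300/23.
On [-1, 1], with p_0(x) = a_0 + b_0·(x + 1) + c_0·(x + 1)² + d_0·(x + 1)³: c_0 = m_0/2 = 309/23, d_0 = (m_1 - m_0)/(6h_0) = -661/184, b_0 = Δ_0 - h_0(2m_0 + m_1)/6 = -6.

-3.5924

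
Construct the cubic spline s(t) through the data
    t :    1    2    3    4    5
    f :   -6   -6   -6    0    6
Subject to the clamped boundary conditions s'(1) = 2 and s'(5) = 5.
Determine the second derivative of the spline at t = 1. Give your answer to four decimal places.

With M_i denoting the second derivative at x_i, h_i = 1, 1, 1, 1, and Δ_i = (y_(i+1) − y_i)/h_i = 0, 0, 6, 6:
  1·M_0 + 4·M_1 + 1·M_2 = 6(Δ_1 - Δ_0) = 0
  1·M_1 + 4·M_2 + 1·M_3 = 6(Δ_2 - Δ_1) = 36
  1·M_2 + 4·M_3 + 1·M_4 = 6(Δ_3 - Δ_2) = 0
Clamped end conditions give two more equations: 2h_0·M_0 + h_0·M_1 = 6(Δ_0 - s'(1)) = -12 and h_3·M_3 + 2h_3·M_4 = 6(s'(5) - Δ_3) = -6.
Solving the tridiagonal system: M_0 = -153/28, M_1 = -15/14, M_2 = 39/4, M_3 = -27/14, M_4 = -57/28.

-5.4643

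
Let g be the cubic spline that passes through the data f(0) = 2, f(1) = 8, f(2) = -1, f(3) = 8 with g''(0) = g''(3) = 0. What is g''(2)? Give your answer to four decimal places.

34.8000

With m_i denoting the second derivative at x_i, h_i = 1, 1, 1, and Δ_i = (y_(i+1) − y_i)/h_i = 6, -9, 9:
  1·m_0 + 4·m_1 + 1·m_2 = 6(Δ_1 - Δ_0) = -90
  1·m_1 + 4·m_2 + 1·m_3 = 6(Δ_2 - Δ_1) = 108
Natural end conditions: m_0 = m_3 = 0.
Hence m_0 = 0, m_1 = -156/5, m_2 = 174/5, m_3 = 0.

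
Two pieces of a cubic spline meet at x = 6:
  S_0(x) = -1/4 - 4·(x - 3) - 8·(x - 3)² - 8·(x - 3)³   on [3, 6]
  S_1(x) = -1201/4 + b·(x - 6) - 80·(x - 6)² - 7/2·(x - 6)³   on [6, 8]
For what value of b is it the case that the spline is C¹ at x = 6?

-268

S_0'(x) = -4 - 16·(x - 3) - 24·(x - 3)², so S_0'(6) = -268. On the right, S_1'(6) = b, so b = -268.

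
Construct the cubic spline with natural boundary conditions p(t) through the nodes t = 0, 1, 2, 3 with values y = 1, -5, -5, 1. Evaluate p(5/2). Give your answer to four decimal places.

-2.4500

Write M_i for p''(x_i). With h_i = 1, 1, 1 and divided differences Δ_i = -6, 0, 6, the continuity of p' gives the tridiagonal system
  1·M_0 + 4·M_1 + 1·M_2 = 6(Δ_1 - Δ_0) = 36
  1·M_1 + 4·M_2 + 1·M_3 = 6(Δ_2 - Δ_1) = 36
Natural end conditions: M_0 = M_3 = 0.
Solving the tridiagonal system: M_0 = 0, M_1 = 36/5, M_2 = 36/5, M_3 = 0.
On [2, 3], p(t) = -5 + 18/5·(t - 2) + 18/5·(t - 2)² - 6/5·(t - 2)³.
With (t - 2) = 1/2: p(5/2) = -49/20.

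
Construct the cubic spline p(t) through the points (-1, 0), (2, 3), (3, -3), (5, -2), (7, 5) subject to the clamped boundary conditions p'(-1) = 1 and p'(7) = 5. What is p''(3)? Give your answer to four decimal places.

7.8875

Let M_i = p''(x_i). Step sizes h_i = 3, 1, 2, 2; slopes of the chords Δ_i = (y_(i+1) - y_i)/h_i = 1, -6, 1/2, 7/2.
  3·M_0 + 8·M_1 + 1·M_2 = 6(Δ_1 - Δ_0) = -42
  1·M_1 + 6·M_2 + 2·M_3 = 6(Δ_2 - Δ_1) = 39
  2·M_2 + 8·M_3 + 2·M_4 = 6(Δ_3 - Δ_2) = 18
Clamped end conditions give two more equations: 2h_0·M_0 + h_0·M_1 = 6(Δ_0 - p'(-1)) = 0 and h_3·M_3 + 2h_3·M_4 = 6(p'(7) - Δ_3) = 9.
Forward elimination and back-substitution give M_0 = 307/80, M_1 = -307/40, M_2 = 631/80, M_3 = -13/40, M_4 = 193/80.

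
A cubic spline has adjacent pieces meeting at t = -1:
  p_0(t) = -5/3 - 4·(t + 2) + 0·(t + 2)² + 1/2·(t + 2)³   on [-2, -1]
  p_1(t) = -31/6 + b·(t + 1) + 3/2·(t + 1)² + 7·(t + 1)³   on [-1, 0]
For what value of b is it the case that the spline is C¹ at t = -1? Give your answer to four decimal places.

p_0'(t) = -4 + 0·(t + 2) + 3/2·(t + 2)², so p_0'(-1) = -5/2. On the right, p_1'(-1) = b, so b = -5/2.

-2.5000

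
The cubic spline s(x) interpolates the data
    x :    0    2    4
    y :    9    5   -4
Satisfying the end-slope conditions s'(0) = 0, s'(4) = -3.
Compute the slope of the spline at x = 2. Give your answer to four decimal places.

-4.1250

Write M_i for s''(x_i). With h_i = 2, 2 and divided differences Δ_i = -2, -9/2, the continuity of s' gives the tridiagonal system
  2·M_0 + 8·M_1 + 2·M_2 = 6(Δ_1 - Δ_0) = -15
Clamped end conditions give two more equations: 2h_0·M_0 + h_0·M_1 = 6(Δ_0 - s'(0)) = -12 and h_1·M_1 + 2h_1·M_2 = 6(s'(4) - Δ_1) = 9.
Hence M_0 = -15/8, M_1 = -9/4, M_2 = 27/8.
On [2, 4], s'(x) = b_1 + 2c_1·(x - 2) + 3d_1·(x - 2)² with b_1 = Δ_1 - h_1(2M_1 + M_2)/6 = -33/8, c_1 = M_1/2 = -9/8, d_1 = (M_2 - M_1)/(6h_1) = 15/32. So s'(2) = -33/8.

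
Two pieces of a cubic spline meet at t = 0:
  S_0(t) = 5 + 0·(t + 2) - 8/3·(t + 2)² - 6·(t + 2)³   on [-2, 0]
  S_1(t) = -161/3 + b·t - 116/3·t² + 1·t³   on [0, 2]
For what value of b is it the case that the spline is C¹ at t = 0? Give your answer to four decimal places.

S_0'(t) = 0 - 16/3·(t + 2) - 18·(t + 2)², so S_0'(0) = -248/3. On the right, S_1'(0) = b, so b = -248/3.

-82.6667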